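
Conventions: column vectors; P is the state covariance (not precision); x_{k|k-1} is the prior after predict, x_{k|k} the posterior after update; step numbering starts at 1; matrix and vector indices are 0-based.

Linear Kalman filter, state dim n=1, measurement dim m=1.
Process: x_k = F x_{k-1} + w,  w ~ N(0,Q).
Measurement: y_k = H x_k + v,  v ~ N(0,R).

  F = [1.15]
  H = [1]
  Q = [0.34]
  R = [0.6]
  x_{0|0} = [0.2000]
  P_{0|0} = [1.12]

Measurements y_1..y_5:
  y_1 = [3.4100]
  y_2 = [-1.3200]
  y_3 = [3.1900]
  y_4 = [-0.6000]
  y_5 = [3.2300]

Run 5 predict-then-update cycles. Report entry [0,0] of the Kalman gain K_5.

K[0,0] = 0.5693

step 1: x^-=[0.2300]  P^-=[1.8212]  S=[2.4212]  K=[0.7522]  nu=[3.1800]  x^+=[2.6220]  P^+=[0.4513]
step 2: x^-=[3.0153]  P^-=[0.9369]  S=[1.5369]  K=[0.6096]  nu=[-4.3353]  x^+=[0.3725]  P^+=[0.3658]
step 3: x^-=[0.4284]  P^-=[0.8237]  S=[1.4237]  K=[0.5786]  nu=[2.7616]  x^+=[2.0262]  P^+=[0.3471]
step 4: x^-=[2.3301]  P^-=[0.7991]  S=[1.3991]  K=[0.5712]  nu=[-2.9301]  x^+=[0.6566]  P^+=[0.3427]
step 5: x^-=[0.7551]  P^-=[0.7932]  S=[1.3932]  K=[0.5693]  nu=[2.4749]  x^+=[2.1641]  P^+=[0.3416]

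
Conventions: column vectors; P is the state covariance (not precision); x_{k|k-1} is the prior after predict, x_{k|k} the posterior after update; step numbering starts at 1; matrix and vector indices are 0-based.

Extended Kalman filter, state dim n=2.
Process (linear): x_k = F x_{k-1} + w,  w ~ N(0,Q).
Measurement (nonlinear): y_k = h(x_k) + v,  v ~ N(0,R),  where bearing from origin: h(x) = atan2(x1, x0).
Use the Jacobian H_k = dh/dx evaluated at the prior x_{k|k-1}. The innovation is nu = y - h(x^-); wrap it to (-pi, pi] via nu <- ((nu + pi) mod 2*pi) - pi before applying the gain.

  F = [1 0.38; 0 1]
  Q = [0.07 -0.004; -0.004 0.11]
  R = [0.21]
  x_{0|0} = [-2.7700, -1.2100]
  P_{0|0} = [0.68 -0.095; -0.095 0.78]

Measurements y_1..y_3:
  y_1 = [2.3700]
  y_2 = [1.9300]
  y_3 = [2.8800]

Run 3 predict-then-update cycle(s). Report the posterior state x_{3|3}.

step 1: x^-=[-3.2298, -1.2100]  P^-=[0.7904 0.1974; 0.1974 0.8900]  H_jac=[0.1017 -0.2715]  S=[0.2729]  K=[0.0982; -0.8119]  nu=[-1.1300]  x^+=[-3.3408, -0.2925]  P^+=[0.7878 0.2192; 0.2192 0.7101]
step 2: x^-=[-3.4519, -0.2925]  P^-=[1.1269 0.4850; 0.4850 0.8201]  H_jac=[0.0244 -0.2876]  S=[0.2717]  K=[-0.4123; -0.8246]  nu=[-1.2961]  x^+=[-2.9175, 0.7763]  P^+=[1.0807 0.3926; 0.3926 0.6353]
step 3: x^-=[-2.6225, 0.7763]  P^-=[1.5408 0.6300; 0.6300 0.7453]  H_jac=[-0.1038 -0.3506]  S=[0.3641]  K=[-1.0460; -0.8974]  nu=[0.0262]  x^+=[-2.6499, 0.7528]  P^+=[1.1425 0.2883; 0.2883 0.4522]

x_post = [-2.6499, 0.7528]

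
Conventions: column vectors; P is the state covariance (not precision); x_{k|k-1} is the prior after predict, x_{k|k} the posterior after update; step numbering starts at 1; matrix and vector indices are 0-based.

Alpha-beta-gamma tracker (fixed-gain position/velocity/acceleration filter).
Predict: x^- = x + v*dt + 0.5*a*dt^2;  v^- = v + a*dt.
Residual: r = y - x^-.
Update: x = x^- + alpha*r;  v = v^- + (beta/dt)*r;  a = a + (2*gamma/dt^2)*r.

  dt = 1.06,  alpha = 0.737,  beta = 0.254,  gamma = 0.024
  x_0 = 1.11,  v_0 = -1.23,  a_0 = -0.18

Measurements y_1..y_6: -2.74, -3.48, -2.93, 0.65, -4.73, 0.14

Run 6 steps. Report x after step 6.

step 1: x_pred=-0.2949  r=-2.4451  x^+=-2.0969  v^+=-2.0067  a^+=-0.2845
step 2: x_pred=-4.3838  r=0.9038  x^+=-3.7177  v^+=-2.0916  a^+=-0.2458
step 3: x_pred=-6.0730  r=3.1430  x^+=-3.7566  v^+=-1.5991  a^+=-0.1116
step 4: x_pred=-5.5143  r=6.1643  x^+=-0.9712  v^+=-0.2403  a^+=0.1518
step 5: x_pred=-1.1406  r=-3.5894  x^+=-3.7860  v^+=-0.9395  a^+=-0.0016
step 6: x_pred=-4.7827  r=4.9227  x^+=-1.1547  v^+=0.2384  a^+=0.2087

x_post = -1.1547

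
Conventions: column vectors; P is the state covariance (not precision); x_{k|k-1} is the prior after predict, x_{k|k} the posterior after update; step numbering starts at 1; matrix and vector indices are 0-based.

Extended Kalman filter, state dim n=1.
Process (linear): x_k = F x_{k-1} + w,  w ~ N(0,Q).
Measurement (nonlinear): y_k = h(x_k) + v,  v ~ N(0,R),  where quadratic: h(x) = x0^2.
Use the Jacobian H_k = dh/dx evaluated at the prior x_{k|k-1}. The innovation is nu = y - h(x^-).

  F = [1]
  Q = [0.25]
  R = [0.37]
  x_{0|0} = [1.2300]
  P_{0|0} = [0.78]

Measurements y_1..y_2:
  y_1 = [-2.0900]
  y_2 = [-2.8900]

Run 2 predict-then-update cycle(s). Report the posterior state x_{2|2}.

x_post = [0.5335]

step 1: x^-=[1.2300]  P^-=[1.0300]  H_jac=[2.4600]  S=[6.6031]  K=[0.3837]  nu=[-3.6029]  x^+=[-0.1525]  P^+=[0.0577]
step 2: x^-=[-0.1525]  P^-=[0.3077]  H_jac=[-0.3051]  S=[0.3986]  K=[-0.2355]  nu=[-2.9133]  x^+=[0.5335]  P^+=[0.2856]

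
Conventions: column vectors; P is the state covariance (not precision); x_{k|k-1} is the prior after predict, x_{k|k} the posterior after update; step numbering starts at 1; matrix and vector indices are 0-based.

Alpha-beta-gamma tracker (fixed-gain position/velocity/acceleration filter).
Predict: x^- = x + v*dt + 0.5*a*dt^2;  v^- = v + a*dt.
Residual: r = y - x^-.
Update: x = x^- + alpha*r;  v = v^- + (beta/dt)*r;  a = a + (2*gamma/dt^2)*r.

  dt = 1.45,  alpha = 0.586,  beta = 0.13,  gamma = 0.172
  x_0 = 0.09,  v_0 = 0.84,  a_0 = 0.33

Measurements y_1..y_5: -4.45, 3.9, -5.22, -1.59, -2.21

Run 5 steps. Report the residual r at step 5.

resid = 2.8797

step 1: x_pred=1.6549  r=-6.1049  x^+=-1.9226  v^+=0.7712  a^+=-0.6689
step 2: x_pred=-1.5075  r=5.4075  x^+=1.6613  v^+=0.2861  a^+=0.2159
step 3: x_pred=2.3031  r=-7.5231  x^+=-2.1054  v^+=-0.0753  a^+=-1.0150
step 4: x_pred=-3.2816  r=1.6916  x^+=-2.2903  v^+=-1.3954  a^+=-0.7382
step 5: x_pred=-5.0897  r=2.8797  x^+=-3.4022  v^+=-2.2076  a^+=-0.2671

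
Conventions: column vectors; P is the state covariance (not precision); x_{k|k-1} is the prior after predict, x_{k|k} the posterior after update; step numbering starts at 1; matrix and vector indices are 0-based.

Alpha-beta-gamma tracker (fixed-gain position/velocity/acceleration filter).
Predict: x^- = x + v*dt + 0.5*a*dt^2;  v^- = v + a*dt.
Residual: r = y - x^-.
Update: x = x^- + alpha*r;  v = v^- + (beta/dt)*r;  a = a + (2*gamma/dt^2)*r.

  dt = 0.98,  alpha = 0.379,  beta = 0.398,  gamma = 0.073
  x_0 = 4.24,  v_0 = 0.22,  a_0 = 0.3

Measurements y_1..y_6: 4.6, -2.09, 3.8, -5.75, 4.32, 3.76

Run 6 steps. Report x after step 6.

step 1: x_pred=4.5997  r=0.0003  x^+=4.5998  v^+=0.5141  a^+=0.3001
step 2: x_pred=5.2477  r=-7.3377  x^+=2.4667  v^+=-2.1718  a^+=-0.8154
step 3: x_pred=-0.0532  r=3.8532  x^+=1.4071  v^+=-1.4061  a^+=-0.2297
step 4: x_pred=-0.0811  r=-5.6689  x^+=-2.2296  v^+=-3.9334  a^+=-1.0915
step 5: x_pred=-6.6085  r=10.9285  x^+=-2.4666  v^+=-0.5647  a^+=0.5699
step 6: x_pred=-2.7464  r=6.5064  x^+=-0.2804  v^+=2.6361  a^+=1.5590

x_post = -0.2804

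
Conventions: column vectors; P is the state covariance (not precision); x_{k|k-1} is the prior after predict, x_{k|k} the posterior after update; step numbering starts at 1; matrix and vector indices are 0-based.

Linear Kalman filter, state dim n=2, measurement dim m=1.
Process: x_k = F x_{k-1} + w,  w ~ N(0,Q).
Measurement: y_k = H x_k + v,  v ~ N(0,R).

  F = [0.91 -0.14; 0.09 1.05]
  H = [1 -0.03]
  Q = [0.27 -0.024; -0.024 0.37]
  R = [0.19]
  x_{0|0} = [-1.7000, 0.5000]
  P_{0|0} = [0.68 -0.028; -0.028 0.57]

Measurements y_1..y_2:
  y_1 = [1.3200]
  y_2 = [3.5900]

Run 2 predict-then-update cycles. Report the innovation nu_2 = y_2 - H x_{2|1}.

innov = [2.8874]

step 1: x^-=[-1.6170, 0.3720]  P^-=[0.8514 -0.0785; -0.0785 0.9986]  S=[1.0470]  K=[0.8154; -0.1036]  nu=[2.9482]  x^+=[0.7870, 0.0666]  P^+=[0.1552 0.0099; 0.0099 0.9874]
step 2: x^-=[0.7068, 0.1408]  P^-=[0.4154 -0.1471; -0.1471 1.4618]  S=[0.6155]  K=[0.6820; -0.3102]  nu=[2.8874]  x^+=[2.6761, -0.7548]  P^+=[0.1291 -0.0169; -0.0169 1.4025]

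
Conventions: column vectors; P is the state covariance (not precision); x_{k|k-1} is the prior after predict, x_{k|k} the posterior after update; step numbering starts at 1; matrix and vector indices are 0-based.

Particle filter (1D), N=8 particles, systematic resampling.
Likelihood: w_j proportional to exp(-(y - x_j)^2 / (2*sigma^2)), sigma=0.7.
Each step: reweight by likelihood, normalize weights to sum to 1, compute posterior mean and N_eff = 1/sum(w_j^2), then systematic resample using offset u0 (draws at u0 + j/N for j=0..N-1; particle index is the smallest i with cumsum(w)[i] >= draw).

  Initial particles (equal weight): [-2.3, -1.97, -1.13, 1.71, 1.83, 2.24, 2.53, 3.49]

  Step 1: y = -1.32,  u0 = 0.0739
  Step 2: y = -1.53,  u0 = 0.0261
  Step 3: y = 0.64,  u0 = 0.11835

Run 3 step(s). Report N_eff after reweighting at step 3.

N_eff = 4.1474

step 1: w=[0.1887, 0.3267, 0.4846, 0.0000, 0.0000, 0.0000, 0.0000, 0.0000]  mean=-1.6250  Neff=2.6516  idx=[0, 1, 1, 1, 2, 2, 2, 2]
step 2: w=[0.0852, 0.1281, 0.1281, 0.1281, 0.1326, 0.1326, 0.1326, 0.1326]  mean=-1.5526  Neff=7.8839  idx=[0, 1, 2, 3, 4, 5, 6, 7]
step 3: w=[0.0009, 0.0057, 0.0057, 0.0057, 0.2455, 0.2455, 0.2455, 0.2455]  mean=-1.1455  Neff=4.1474  idx=[4, 4, 5, 5, 6, 6, 7, 7]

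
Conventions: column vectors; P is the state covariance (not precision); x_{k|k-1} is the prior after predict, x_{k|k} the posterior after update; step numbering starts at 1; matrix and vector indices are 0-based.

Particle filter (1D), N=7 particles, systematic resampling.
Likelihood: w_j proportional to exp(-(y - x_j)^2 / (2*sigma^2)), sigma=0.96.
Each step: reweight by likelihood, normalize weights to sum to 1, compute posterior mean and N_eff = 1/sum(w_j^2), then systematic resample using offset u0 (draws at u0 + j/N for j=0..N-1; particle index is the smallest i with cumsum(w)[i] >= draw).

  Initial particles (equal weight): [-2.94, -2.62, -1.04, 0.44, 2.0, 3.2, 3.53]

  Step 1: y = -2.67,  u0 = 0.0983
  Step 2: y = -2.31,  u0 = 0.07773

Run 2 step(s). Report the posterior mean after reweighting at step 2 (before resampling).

post_mean = -2.6403

step 1: w=[0.4366, 0.4536, 0.1075, 0.0024, 0.0000, 0.0000, 0.0000]  mean=-2.5826  Neff=2.4517  idx=[0, 0, 0, 1, 1, 1, 2]
step 2: w=[0.1419, 0.1419, 0.1419, 0.1670, 0.1670, 0.1670, 0.0733]  mean=-2.6403  Neff=6.6915  idx=[0, 1, 2, 3, 4, 5, 6]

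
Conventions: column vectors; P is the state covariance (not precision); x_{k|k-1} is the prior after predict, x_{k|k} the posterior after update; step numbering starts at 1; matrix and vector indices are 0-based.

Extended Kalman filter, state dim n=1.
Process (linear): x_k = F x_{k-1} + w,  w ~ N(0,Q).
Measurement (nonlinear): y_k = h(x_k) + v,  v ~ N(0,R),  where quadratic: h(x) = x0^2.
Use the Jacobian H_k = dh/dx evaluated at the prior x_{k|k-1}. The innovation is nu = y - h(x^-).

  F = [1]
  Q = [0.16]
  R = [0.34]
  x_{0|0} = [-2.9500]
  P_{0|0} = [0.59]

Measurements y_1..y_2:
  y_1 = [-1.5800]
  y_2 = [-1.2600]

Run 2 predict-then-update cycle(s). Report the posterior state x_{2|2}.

x_post = [-0.3830]

step 1: x^-=[-2.9500]  P^-=[0.7500]  H_jac=[-5.9000]  S=[26.4475]  K=[-0.1673]  nu=[-10.2825]  x^+=[-1.2296]  P^+=[0.0096]
step 2: x^-=[-1.2296]  P^-=[0.1696]  H_jac=[-2.4592]  S=[1.3660]  K=[-0.3054]  nu=[-2.7719]  x^+=[-0.3830]  P^+=[0.0422]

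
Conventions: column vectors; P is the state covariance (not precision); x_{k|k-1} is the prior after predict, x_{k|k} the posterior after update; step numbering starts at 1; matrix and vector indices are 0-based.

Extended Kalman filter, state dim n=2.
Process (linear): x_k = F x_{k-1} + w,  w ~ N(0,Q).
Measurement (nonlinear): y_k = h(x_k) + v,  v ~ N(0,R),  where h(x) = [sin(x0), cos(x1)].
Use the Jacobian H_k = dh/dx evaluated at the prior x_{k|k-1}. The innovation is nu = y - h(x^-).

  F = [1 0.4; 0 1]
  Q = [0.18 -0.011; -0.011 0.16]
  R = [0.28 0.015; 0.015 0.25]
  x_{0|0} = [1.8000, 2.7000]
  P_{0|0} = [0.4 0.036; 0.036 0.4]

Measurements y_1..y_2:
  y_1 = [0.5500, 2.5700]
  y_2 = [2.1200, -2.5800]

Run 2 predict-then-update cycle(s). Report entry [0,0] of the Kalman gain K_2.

step 1: x^-=[2.8800, 2.7000]  P^-=[0.6728 0.1850; 0.1850 0.5600]  H_jac=[-0.9660 0.0000; 0.0000 -0.4274]  S=[0.9078 0.0914; 0.0914 0.3523]  K=[-0.7119 -0.0398; -0.1319 -0.6452]  nu=[0.2914, 3.4741]  x^+=[2.5344, 0.4203]  P^+=[0.2070 0.0483; 0.0483 0.3820]
step 2: x^-=[2.7025, 0.4203]  P^-=[0.4867 0.1901; 0.1901 0.5420]  H_jac=[-0.9051 0.0000; 0.0000 -0.4080]  S=[0.6787 0.0852; 0.0852 0.3402]  K=[-0.6406 -0.0675; -0.1775 -0.6055]  nu=[1.6948, -3.4930]  x^+=[1.8527, 2.2347]  P^+=[0.1993 0.0649; 0.0649 0.3776]

K[0,0] = -0.6406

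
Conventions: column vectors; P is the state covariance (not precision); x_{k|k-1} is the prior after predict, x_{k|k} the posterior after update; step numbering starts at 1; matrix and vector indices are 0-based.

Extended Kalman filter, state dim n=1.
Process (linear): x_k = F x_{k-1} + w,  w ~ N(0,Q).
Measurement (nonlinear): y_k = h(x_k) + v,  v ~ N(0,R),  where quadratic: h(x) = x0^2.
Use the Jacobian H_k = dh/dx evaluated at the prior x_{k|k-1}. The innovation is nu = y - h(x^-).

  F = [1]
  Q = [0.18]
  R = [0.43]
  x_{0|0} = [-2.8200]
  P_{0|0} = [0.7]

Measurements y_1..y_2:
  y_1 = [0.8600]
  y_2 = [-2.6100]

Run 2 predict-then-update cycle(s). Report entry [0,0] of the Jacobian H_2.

step 1: x^-=[-2.8200]  P^-=[0.8800]  H_jac=[-5.6400]  S=[28.4224]  K=[-0.1746]  nu=[-7.0924]  x^+=[-1.5815]  P^+=[0.0133]
step 2: x^-=[-1.5815]  P^-=[0.1933]  H_jac=[-3.1630]  S=[2.3640]  K=[-0.2586]  nu=[-5.1112]  x^+=[-0.2595]  P^+=[0.0352]

H_jac[0,0] = -3.1630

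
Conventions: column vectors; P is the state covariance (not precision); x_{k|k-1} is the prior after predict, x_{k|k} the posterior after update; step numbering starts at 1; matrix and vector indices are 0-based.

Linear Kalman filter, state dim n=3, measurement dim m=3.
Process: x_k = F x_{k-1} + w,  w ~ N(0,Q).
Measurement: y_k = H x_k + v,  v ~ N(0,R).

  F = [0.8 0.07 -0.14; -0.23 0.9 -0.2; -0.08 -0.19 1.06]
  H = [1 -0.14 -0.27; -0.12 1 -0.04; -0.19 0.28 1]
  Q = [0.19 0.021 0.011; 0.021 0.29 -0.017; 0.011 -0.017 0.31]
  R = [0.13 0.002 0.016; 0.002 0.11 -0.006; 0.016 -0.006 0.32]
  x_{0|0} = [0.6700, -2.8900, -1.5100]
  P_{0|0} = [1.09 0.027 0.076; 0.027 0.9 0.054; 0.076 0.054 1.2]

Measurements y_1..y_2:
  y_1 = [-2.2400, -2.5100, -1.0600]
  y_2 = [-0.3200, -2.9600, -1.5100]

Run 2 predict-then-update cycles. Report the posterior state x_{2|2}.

x_post = [-1.1749, -2.8541, -0.5076]

step 1: x^-=[0.5451, -2.4531, -1.1051]  P^-=[0.9005 -0.0875 -0.1823; -0.0875 1.1010 -0.3698; -0.1823 -0.3698 1.6640]  S=[1.2684 -0.2321 -0.7863; -0.2321 1.2755 -0.0693; -0.7863 -0.0693 1.9743]  K=[0.8538 0.0158 0.1492; 0.0773 0.8993 0.0396; -0.0196 -0.2856 0.7901]  nu=[-3.4269, -0.0357, 0.8355]  x^+=[-2.2567, -2.7169, -0.3676]  P^+=[0.1385 0.0224 0.0813; 0.0224 0.1009 -0.0155; 0.0813 -0.0155 0.2740]
step 2: x^-=[-1.9441, -1.8527, 0.3071]  P^-=[0.2691 0.0171 0.0249; 0.0171 0.3938 -0.1243; 0.0249 -0.1243 0.6155]  S=[0.4241 -0.0287 -0.1585; -0.0287 0.5147 -0.0438; -0.1585 -0.0438 0.8952]  K=[0.6481 0.0125 0.0914; 0.0524 0.7760 0.0279; -0.0780 -0.2470 0.6175]  nu=[1.4476, -1.3283, -1.6677]  x^+=[-1.1749, -2.8541, -0.5076]  P^+=[0.1028 0.0166 0.0544; 0.0166 0.0867 -0.0160; 0.0544 -0.0160 0.2127]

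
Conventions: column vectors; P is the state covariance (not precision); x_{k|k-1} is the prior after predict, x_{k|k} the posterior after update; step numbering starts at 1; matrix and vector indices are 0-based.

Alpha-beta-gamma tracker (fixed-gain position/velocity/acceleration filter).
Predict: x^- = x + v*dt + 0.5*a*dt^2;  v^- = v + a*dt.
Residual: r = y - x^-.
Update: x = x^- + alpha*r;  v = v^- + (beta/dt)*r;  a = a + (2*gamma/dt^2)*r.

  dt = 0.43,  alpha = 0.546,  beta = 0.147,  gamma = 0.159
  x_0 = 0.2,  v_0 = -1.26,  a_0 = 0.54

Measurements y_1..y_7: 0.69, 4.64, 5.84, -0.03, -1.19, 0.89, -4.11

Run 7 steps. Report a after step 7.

a_post = -25.8327

step 1: x_pred=-0.2919  r=0.9819  x^+=0.2442  v^+=-0.6921  a^+=2.2287
step 2: x_pred=0.1527  r=4.4873  x^+=2.6027  v^+=1.8002  a^+=9.9462
step 3: x_pred=4.2964  r=1.5436  x^+=5.1392  v^+=6.6048  a^+=12.6010
step 4: x_pred=9.1442  r=-9.1742  x^+=4.1351  v^+=8.8870  a^+=-3.1773
step 5: x_pred=7.6628  r=-8.8528  x^+=2.8292  v^+=4.4943  a^+=-18.4027
step 6: x_pred=3.0604  r=-2.1704  x^+=1.8754  v^+=-4.1608  a^+=-22.1354
step 7: x_pred=-1.9602  r=-2.1498  x^+=-3.1340  v^+=-14.4139  a^+=-25.8327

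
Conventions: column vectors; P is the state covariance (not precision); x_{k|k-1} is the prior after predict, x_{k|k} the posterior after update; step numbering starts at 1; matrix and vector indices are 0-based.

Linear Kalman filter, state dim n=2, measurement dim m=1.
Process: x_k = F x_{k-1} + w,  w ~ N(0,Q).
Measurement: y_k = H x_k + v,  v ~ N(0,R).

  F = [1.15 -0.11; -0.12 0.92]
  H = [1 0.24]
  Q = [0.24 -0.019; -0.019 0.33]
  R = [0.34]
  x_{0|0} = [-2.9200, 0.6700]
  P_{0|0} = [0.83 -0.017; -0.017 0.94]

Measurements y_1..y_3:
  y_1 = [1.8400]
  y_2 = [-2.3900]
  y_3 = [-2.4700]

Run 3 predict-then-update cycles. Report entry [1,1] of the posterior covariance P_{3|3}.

step 1: x^-=[-3.4317, 0.9668]  P^-=[1.3533 -0.2469; -0.2469 1.1413]  S=[1.6406]  K=[0.7888; 0.0165]  nu=[5.0397]  x^+=[0.5436, 1.0499]  P^+=[0.3326 -0.2682; -0.2682 1.1409]
step 2: x^-=[0.5097, 0.9006]  P^-=[0.7615 -0.4677; -0.4677 1.3596]  S=[0.9553]  K=[0.6796; -0.1479]  nu=[-3.1158]  x^+=[-1.6079, 1.3616]  P^+=[0.3202 -0.3716; -0.3716 1.3387]
step 3: x^-=[-1.9988, 1.4456]  P^-=[0.7737 -0.5967; -0.5967 1.5498]  S=[0.9166]  K=[0.6879; -0.2452]  nu=[-0.8181]  x^+=[-2.5616, 1.6463]  P^+=[0.3400 -0.4421; -0.4421 1.4946]

P_post[1,1] = 1.4946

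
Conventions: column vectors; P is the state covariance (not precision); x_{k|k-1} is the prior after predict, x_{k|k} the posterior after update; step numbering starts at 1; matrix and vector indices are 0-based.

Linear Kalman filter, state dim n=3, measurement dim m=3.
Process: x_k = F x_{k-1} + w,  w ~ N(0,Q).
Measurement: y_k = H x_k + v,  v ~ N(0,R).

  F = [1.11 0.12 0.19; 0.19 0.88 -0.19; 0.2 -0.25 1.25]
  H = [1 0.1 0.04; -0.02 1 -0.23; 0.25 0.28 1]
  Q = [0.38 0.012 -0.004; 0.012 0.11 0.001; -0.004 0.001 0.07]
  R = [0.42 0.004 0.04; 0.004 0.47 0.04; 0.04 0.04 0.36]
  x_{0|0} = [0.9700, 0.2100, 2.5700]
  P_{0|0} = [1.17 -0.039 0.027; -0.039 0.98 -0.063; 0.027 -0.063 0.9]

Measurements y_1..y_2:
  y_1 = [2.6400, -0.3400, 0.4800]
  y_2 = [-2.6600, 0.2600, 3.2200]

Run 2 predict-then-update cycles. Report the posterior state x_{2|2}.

x_post = [-0.6520, 0.0584, 2.2440]

step 1: x^-=[1.5902, -0.1192, 3.3540]  P^-=[1.8663 0.2769 0.4820; 0.2769 0.9497 -0.4558; 0.4820 -0.4558 1.6411]  S=[2.3887 0.2039 1.1194; 0.2039 1.7103 -0.4770; 1.1194 -0.4770 2.2167]  K=[0.7636 0.0062 0.0786; 0.0774 0.6150 0.0388; -0.1101 -0.2752 0.7335]  nu=[0.9276, 0.5824, -3.2382]  x^+=[2.0475, 0.1850, 0.7165]  P^+=[0.3239 0.0099 -0.0246; 0.0099 0.2819 -0.0398; -0.0246 -0.0398 0.2659]
step 2: x^-=[2.4310, 0.4157, 1.2589]  P^-=[0.7831 0.1089 0.0809; 0.1089 0.3680 -0.1611; 0.0809 -0.1611 0.5276]  S=[1.2346 0.1076 0.3642; 0.1076 0.9367 -0.1126; 0.3642 -0.1126 0.9309]  K=[0.6172 0.0197 0.0909; 0.0804 0.4192 -0.0139; -0.0695 -0.2305 0.5393]  nu=[-5.1829, 0.1825, 1.2369]  x^+=[-0.6520, 0.0584, 2.2440]  P^+=[0.2617 0.0178 -0.0122; 0.0178 0.1875 -0.0420; -0.0122 -0.0420 0.1970]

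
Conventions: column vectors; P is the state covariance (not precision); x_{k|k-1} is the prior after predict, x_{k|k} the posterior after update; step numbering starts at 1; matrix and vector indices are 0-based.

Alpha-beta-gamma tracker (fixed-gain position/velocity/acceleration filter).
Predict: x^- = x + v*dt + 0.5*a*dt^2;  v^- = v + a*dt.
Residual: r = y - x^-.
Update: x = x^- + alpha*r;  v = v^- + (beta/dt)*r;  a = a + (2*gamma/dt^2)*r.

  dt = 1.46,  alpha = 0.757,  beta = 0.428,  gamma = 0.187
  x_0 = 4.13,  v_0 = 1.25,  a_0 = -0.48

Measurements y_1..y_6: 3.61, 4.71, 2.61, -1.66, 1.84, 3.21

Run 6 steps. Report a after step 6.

step 1: x_pred=5.4434  r=-1.8334  x^+=4.0555  v^+=0.0117  a^+=-0.8017
step 2: x_pred=3.2182  r=1.4918  x^+=4.3475  v^+=-0.7214  a^+=-0.5399
step 3: x_pred=2.7188  r=-0.1088  x^+=2.6364  v^+=-1.5416  a^+=-0.5590
step 4: x_pred=-0.2101  r=-1.4499  x^+=-1.3077  v^+=-2.7828  a^+=-0.8134
step 5: x_pred=-6.2375  r=8.0775  x^+=-0.1228  v^+=-1.6025  a^+=0.6038
step 6: x_pred=-1.8189  r=5.0289  x^+=1.9880  v^+=0.7533  a^+=1.4862

a_post = 1.4862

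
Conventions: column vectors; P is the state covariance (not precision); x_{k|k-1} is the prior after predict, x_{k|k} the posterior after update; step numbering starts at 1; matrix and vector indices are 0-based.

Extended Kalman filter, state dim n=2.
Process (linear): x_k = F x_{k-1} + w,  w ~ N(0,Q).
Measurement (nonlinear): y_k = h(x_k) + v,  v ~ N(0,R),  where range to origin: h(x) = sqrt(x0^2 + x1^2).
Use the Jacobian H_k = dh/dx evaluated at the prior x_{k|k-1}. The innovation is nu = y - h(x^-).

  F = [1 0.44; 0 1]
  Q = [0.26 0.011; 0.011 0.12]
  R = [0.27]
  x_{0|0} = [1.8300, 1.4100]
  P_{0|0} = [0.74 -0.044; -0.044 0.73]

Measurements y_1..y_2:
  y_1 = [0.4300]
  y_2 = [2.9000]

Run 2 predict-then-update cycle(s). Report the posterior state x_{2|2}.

x_post = [2.0578, 1.0724]

step 1: x^-=[2.4504, 1.4100]  P^-=[1.1026 0.2882; 0.2882 0.8500]  H_jac=[0.8668 0.4987]  S=[1.5589]  K=[0.7052; 0.4322]  nu=[-2.3971]  x^+=[0.7599, 0.3740]  P^+=[0.3273 -0.1869; -0.1869 0.5588]
step 2: x^-=[0.9244, 0.3740]  P^-=[0.5309 0.0699; 0.0699 0.6788]  H_jac=[0.9270 0.3751]  S=[0.8704]  K=[0.5956; 0.3670]  nu=[1.9028]  x^+=[2.0578, 1.0724]  P^+=[0.2222 -0.1203; -0.1203 0.5616]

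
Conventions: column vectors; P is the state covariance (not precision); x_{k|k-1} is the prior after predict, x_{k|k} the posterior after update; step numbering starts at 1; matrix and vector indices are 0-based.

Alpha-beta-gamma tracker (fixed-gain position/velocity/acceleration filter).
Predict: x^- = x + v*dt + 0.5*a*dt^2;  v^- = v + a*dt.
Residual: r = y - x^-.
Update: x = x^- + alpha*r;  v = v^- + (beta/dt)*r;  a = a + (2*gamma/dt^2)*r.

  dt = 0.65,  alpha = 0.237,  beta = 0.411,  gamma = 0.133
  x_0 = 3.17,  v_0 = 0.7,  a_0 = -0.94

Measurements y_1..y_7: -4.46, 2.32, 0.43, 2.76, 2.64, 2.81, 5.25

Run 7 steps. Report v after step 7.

v_post = 8.6159

step 1: x_pred=3.4264  r=-7.8864  x^+=1.5573  v^+=-4.8976  a^+=-5.9052
step 2: x_pred=-2.8736  r=5.1936  x^+=-1.6427  v^+=-5.4521  a^+=-2.6354
step 3: x_pred=-5.7433  r=6.1733  x^+=-4.2802  v^+=-3.2616  a^+=1.2512
step 4: x_pred=-6.1360  r=8.8960  x^+=-4.0276  v^+=3.1766  a^+=6.8520
step 5: x_pred=-0.5153  r=3.1553  x^+=0.2325  v^+=9.6256  a^+=8.8385
step 6: x_pred=8.3563  r=-5.5463  x^+=7.0418  v^+=11.8637  a^+=5.3467
step 7: x_pred=15.8827  r=-10.6327  x^+=13.3627  v^+=8.6159  a^+=-1.3475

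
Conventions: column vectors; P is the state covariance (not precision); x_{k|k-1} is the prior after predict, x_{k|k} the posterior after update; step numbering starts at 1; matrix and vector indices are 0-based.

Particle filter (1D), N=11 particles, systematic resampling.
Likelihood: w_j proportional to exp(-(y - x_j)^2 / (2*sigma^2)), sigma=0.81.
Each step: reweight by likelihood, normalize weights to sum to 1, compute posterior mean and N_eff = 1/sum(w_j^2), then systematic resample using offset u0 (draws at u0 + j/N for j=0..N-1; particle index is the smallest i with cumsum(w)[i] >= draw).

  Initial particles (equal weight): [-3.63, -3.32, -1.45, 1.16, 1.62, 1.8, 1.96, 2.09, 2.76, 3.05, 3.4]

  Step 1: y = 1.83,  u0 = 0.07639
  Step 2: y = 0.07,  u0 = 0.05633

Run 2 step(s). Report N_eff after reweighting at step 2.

N_eff = 5.3631

step 1: w=[0.0000, 0.0000, 0.0000, 0.1267, 0.1725, 0.1783, 0.1761, 0.1694, 0.0923, 0.0574, 0.0273]  mean=1.9690  Neff=6.6726  idx=[3, 4, 4, 5, 5, 6, 6, 7, 7, 8, 10]
step 2: w=[0.3503, 0.1389, 0.1389, 0.0885, 0.0885, 0.0569, 0.0569, 0.0387, 0.0387, 0.0035, 0.0002]  mean=1.5701  Neff=5.3631  idx=[0, 0, 0, 0, 1, 2, 2, 3, 4, 6, 8]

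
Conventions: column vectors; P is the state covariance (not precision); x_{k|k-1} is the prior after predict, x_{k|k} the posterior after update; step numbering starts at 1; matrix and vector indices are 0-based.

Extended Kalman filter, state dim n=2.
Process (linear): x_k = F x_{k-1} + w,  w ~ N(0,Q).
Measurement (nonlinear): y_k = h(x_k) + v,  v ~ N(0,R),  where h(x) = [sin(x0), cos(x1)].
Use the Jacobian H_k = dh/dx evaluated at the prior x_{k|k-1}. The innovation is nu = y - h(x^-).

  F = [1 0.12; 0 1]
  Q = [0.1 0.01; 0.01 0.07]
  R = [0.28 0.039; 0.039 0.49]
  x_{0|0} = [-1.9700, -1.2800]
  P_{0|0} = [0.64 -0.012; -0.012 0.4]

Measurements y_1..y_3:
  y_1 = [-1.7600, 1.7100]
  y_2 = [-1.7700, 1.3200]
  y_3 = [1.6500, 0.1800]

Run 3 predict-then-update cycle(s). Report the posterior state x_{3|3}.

x_post = [-2.4237, -0.7309]

step 1: x^-=[-2.1236, -1.2800]  P^-=[0.7429 0.0460; 0.0460 0.4700]  H_jac=[-0.5251 0.0000; 0.0000 0.9580]  S=[0.4848 0.0159; 0.0159 0.9214]  K=[-0.8066 0.0617; -0.0658 0.4898]  nu=[-0.9089, 1.4233]  x^+=[-1.3026, -0.5230]  P^+=[0.4255 -0.0013; -0.0013 0.2479]
step 2: x^-=[-1.3654, -0.5230]  P^-=[0.5288 0.0385; 0.0385 0.3179]  H_jac=[0.2040 0.0000; 0.0000 0.4995]  S=[0.3020 0.0429; 0.0429 0.5693]  K=[0.3562 0.0069; -0.0138 0.2799]  nu=[-0.7910, 0.4537]  x^+=[-1.6440, -0.3851]  P^+=[0.4902 0.0346; 0.0346 0.2735]
step 3: x^-=[-1.6902, -0.3851]  P^-=[0.6025 0.0774; 0.0774 0.3435]  H_jac=[-0.1191 0.0000; 0.0000 0.3756]  S=[0.2885 0.0355; 0.0355 0.5385]  K=[-0.2575 0.0710; -0.0620 0.2437]  nu=[2.6429, -0.7468]  x^+=[-2.4237, -0.7309]  P^+=[0.5819 0.0659; 0.0659 0.3115]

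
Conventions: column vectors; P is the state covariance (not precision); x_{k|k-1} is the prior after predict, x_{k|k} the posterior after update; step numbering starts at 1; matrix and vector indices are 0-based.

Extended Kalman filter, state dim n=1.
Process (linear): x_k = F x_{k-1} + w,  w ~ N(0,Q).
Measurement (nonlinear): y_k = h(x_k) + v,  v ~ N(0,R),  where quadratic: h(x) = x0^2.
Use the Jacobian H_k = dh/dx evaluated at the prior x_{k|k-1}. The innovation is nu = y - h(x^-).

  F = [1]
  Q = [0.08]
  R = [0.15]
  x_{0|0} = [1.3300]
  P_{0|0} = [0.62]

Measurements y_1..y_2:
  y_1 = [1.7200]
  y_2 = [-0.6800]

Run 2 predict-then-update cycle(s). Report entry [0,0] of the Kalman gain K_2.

K[0,0] = 0.3132

step 1: x^-=[1.3300]  P^-=[0.7000]  H_jac=[2.6600]  S=[5.1029]  K=[0.3649]  nu=[-0.0489]  x^+=[1.3122]  P^+=[0.0206]
step 2: x^-=[1.3122]  P^-=[0.1006]  H_jac=[2.6243]  S=[0.8427]  K=[0.3132]  nu=[-2.4018]  x^+=[0.5599]  P^+=[0.0179]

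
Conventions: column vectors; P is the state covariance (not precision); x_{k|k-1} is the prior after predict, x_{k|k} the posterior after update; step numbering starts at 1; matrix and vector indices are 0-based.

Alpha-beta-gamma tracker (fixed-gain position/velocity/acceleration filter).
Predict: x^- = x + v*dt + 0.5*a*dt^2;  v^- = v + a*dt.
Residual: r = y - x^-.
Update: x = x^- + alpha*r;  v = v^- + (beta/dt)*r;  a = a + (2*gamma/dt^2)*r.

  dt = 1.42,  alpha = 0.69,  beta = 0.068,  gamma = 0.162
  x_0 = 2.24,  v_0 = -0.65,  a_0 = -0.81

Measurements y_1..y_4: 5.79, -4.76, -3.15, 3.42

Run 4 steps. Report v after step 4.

v_post = -3.3125

step 1: x_pred=0.5004  r=5.2896  x^+=4.1502  v^+=-1.5469  a^+=0.0400
step 2: x_pred=1.9939  r=-6.7539  x^+=-2.6663  v^+=-1.8136  a^+=-1.0453
step 3: x_pred=-6.2954  r=3.1454  x^+=-4.1251  v^+=-3.1473  a^+=-0.5399
step 4: x_pred=-9.1385  r=12.5585  x^+=-0.4731  v^+=-3.3125  a^+=1.4781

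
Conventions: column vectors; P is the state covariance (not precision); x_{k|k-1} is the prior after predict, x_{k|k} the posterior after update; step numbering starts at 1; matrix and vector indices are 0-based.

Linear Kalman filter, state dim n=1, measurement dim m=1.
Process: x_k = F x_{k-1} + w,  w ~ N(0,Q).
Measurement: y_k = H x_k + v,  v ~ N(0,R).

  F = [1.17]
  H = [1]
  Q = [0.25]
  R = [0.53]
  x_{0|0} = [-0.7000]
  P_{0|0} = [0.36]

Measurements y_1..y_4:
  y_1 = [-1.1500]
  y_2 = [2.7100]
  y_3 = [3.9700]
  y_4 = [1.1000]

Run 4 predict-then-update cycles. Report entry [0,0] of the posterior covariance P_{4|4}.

P_post[0,0] = 0.2922

step 1: x^-=[-0.8190]  P^-=[0.7428]  S=[1.2728]  K=[0.5836]  nu=[-0.3310]  x^+=[-1.0122]  P^+=[0.3093]
step 2: x^-=[-1.1842]  P^-=[0.6734]  S=[1.2034]  K=[0.5596]  nu=[3.8942]  x^+=[0.9949]  P^+=[0.2966]
step 3: x^-=[1.1641]  P^-=[0.6560]  S=[1.1860]  K=[0.5531]  nu=[2.8059]  x^+=[2.7161]  P^+=[0.2932]
step 4: x^-=[3.1778]  P^-=[0.6513]  S=[1.1813]  K=[0.5513]  nu=[-2.0778]  x^+=[2.0322]  P^+=[0.2922]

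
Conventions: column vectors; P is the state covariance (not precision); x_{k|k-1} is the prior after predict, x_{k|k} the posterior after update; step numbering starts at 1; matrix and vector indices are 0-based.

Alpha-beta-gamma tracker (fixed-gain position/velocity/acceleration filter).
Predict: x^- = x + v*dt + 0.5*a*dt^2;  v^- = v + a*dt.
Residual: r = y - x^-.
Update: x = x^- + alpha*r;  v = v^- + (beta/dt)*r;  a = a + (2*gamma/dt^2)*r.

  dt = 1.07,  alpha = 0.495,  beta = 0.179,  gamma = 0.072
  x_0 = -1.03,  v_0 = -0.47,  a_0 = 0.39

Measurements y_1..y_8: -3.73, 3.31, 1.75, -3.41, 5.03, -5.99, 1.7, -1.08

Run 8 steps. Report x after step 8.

x_post = -0.6039

step 1: x_pred=-1.3096  r=-2.4204  x^+=-2.5077  v^+=-0.4576  a^+=0.0856
step 2: x_pred=-2.9484  r=6.2584  x^+=0.1495  v^+=0.6809  a^+=0.8727
step 3: x_pred=1.3777  r=0.3723  x^+=1.5620  v^+=1.6770  a^+=0.9196
step 4: x_pred=3.8828  r=-7.2928  x^+=0.2729  v^+=1.4409  a^+=0.0023
step 5: x_pred=1.8160  r=3.2140  x^+=3.4069  v^+=1.9811  a^+=0.4065
step 6: x_pred=5.7594  r=-11.7494  x^+=-0.0566  v^+=0.4505  a^+=-1.0712
step 7: x_pred=-0.1877  r=1.8877  x^+=0.7467  v^+=-0.3799  a^+=-0.8338
step 8: x_pred=-0.1371  r=-0.9429  x^+=-0.6039  v^+=-1.4298  a^+=-0.9524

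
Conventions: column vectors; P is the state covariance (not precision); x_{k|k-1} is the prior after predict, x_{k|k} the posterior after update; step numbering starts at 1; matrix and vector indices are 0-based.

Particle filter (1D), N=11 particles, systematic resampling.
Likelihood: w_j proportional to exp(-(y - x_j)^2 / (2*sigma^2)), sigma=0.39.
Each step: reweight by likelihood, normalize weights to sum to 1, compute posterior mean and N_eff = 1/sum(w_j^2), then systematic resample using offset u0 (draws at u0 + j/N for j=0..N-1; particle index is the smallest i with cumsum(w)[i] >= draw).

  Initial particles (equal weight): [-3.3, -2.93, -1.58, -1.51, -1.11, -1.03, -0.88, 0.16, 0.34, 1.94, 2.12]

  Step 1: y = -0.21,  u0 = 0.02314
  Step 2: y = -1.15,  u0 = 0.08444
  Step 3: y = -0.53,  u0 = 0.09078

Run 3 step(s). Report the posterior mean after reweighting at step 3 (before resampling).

step 1: w=[0.0000, 0.0000, 0.0015, 0.0027, 0.0491, 0.0771, 0.1608, 0.4485, 0.2602, 0.0000, 0.0000]  mean=-0.1216  Neff=3.2988  idx=[4, 5, 6, 7, 7, 7, 7, 7, 8, 8, 8]
step 2: w=[0.3610, 0.3462, 0.2856, 0.0013, 0.0013, 0.0013, 0.0013, 0.0013, 0.0002, 0.0002, 0.0002]  mean=-1.0074  Neff=3.0142  idx=[0, 0, 0, 0, 1, 1, 1, 2, 2, 2, 3]
step 3: w=[0.0681, 0.0681, 0.0681, 0.0681, 0.0905, 0.0905, 0.0905, 0.1376, 0.1376, 0.1376, 0.0430]  mean=-0.9386  Neff=9.8207  idx=[1, 2, 4, 5, 6, 7, 7, 8, 8, 9, 10]

post_mean = -0.9386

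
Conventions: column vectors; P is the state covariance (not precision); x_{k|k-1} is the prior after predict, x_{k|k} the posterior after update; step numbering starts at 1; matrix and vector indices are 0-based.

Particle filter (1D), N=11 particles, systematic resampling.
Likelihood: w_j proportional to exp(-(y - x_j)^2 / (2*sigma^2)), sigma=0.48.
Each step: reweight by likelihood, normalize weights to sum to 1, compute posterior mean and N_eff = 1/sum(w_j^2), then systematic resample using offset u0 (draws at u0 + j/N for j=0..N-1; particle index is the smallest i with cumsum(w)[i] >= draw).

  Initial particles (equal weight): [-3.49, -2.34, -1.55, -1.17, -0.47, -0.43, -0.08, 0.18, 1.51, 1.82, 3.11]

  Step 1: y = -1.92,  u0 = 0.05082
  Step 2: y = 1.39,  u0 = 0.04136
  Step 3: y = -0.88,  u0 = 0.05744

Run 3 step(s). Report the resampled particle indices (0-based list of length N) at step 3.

resampled_idx = [0, 1, 2, 3, 4, 5, 6, 7, 8, 9, 10]

step 1: w=[0.0027, 0.3910, 0.4260, 0.1692, 0.0060, 0.0046, 0.0004, 0.0000, 0.0000, 0.0000, 0.0000]  mean=-1.7877  Neff=2.7540  idx=[1, 1, 1, 1, 2, 2, 2, 2, 2, 3, 3]
step 2: w=[0.0000, 0.0000, 0.0000, 0.0000, 0.0052, 0.0052, 0.0052, 0.0052, 0.0052, 0.4869, 0.4869]  mean=-1.1799  Neff=2.1080  idx=[9, 9, 9, 9, 9, 9, 10, 10, 10, 10, 10]
step 3: w=[0.0909, 0.0909, 0.0909, 0.0909, 0.0909, 0.0909, 0.0909, 0.0909, 0.0909, 0.0909, 0.0909]  mean=-1.1700  Neff=11.0000  idx=[0, 1, 2, 3, 4, 5, 6, 7, 8, 9, 10]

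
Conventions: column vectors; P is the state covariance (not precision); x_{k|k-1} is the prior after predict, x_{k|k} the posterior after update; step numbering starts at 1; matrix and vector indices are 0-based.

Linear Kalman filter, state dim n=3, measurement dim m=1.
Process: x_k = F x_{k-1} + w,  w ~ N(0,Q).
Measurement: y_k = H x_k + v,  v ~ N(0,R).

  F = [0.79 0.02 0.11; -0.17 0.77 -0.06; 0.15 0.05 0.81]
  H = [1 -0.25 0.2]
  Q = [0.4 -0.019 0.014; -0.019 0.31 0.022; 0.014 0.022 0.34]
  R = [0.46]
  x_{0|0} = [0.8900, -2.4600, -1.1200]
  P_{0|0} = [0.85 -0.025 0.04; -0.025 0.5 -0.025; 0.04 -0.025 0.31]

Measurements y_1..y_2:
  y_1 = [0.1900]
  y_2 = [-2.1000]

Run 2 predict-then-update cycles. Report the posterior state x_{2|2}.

x_post = [-1.2292, -1.0528, -1.3113]

step 1: x^-=[0.5307, -1.9783, -0.8967]  P^-=[0.9405 -0.1474 0.1675; -0.1474 0.6418 -0.0196; 0.1675 -0.0196 0.5711]  S=[1.6061]  K=[0.6294; -0.1941; 0.1784]  nu=[-0.6559]  x^+=[0.1179, -1.8510, -1.0138]  P^+=[0.3043 0.0488 -0.0129; 0.0488 0.5813 0.0361; -0.0129 0.0361 0.5199]
step 2: x^-=[-0.0554, -1.3845, -0.8960]  P^-=[0.5959 -0.0209 0.0914; -0.0209 0.6489 0.0409; 0.0914 0.0409 0.6900]  S=[1.1670]  K=[0.5308; -0.1500; 0.1878]  nu=[-2.2115]  x^+=[-1.2292, -1.0528, -1.3113]  P^+=[0.2671 0.0719 -0.0249; 0.0719 0.6227 0.0737; -0.0249 0.0737 0.6488]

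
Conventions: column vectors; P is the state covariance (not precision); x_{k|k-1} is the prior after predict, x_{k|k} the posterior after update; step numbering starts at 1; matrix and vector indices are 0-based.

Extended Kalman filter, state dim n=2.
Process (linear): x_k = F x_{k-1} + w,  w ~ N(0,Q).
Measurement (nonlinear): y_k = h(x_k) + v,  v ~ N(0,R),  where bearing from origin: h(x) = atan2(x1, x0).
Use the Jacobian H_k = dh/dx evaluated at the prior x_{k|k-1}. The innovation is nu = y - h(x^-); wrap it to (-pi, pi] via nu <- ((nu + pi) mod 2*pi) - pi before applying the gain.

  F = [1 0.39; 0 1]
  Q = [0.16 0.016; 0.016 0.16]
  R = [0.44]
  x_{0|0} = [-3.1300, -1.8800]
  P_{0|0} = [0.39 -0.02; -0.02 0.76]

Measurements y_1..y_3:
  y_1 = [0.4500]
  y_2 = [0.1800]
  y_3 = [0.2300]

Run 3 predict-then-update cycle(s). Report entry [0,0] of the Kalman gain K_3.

step 1: x^-=[-3.8632, -1.8800]  P^-=[0.6500 0.2924; 0.2924 0.9200]  H_jac=[0.1018 -0.2093]  S=[0.4746]  K=[0.0105; -0.3430]  nu=[3.1387]  x^+=[-3.8301, -2.9565]  P^+=[0.6499 0.2941; 0.2941 0.8642]
step 2: x^-=[-4.9831, -2.9565]  P^-=[1.1708 0.6471; 0.6471 1.0242]  H_jac=[0.0881 -0.1484]  S=[0.4547]  K=[0.0155; -0.2090]  nu=[2.7861]  x^+=[-4.9399, -3.5387]  P^+=[1.1707 0.6486; 0.6486 1.0043]
step 3: x^-=[-6.3200, -3.5387]  P^-=[1.9894 1.0563; 1.0563 1.1643]  H_jac=[0.0674 -0.1205]  S=[0.4488]  K=[0.0155; -0.1538]  nu=[2.8612]  x^+=[-6.2758, -3.9787]  P^+=[1.9893 1.0574; 1.0574 1.1537]

K[0,0] = 0.0155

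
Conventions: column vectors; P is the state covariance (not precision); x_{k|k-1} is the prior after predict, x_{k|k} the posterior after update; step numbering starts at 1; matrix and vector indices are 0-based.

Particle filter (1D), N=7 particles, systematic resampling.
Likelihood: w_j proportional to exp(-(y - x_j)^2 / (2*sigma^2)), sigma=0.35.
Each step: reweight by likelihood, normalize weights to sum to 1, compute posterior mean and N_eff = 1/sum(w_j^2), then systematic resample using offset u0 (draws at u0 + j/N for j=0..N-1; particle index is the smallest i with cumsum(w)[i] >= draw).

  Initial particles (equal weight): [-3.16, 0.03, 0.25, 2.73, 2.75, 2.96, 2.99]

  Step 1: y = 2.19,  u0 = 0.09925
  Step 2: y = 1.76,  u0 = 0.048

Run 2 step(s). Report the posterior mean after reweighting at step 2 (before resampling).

post_mean = 2.7481

step 1: w=[0.0000, 0.0000, 0.0000, 0.4085, 0.3735, 0.1194, 0.0986]  mean=2.7906  Neff=3.0270  idx=[3, 3, 3, 4, 4, 5, 6]
step 2: w=[0.2028, 0.2028, 0.2028, 0.1728, 0.1728, 0.0264, 0.0196]  mean=2.7481  Neff=5.4302  idx=[0, 0, 1, 2, 3, 3, 4]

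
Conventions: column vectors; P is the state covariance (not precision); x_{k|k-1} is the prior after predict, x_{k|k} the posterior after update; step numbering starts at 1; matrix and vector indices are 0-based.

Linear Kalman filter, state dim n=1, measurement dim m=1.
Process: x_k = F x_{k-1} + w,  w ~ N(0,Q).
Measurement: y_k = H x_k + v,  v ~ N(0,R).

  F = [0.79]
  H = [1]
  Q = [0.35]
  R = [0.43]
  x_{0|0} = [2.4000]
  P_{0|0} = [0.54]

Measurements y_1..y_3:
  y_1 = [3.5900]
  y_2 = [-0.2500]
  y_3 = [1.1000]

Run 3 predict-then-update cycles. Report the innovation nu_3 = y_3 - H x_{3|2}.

step 1: x^-=[1.8960]  P^-=[0.6870]  S=[1.1170]  K=[0.6150]  nu=[1.6940]  x^+=[2.9379]  P^+=[0.2645]
step 2: x^-=[2.3209]  P^-=[0.5151]  S=[0.9451]  K=[0.5450]  nu=[-2.5709]  x^+=[0.9198]  P^+=[0.2344]
step 3: x^-=[0.7266]  P^-=[0.4963]  S=[0.9263]  K=[0.5358]  nu=[0.3734]  x^+=[0.9267]  P^+=[0.2304]

innov = [0.3734]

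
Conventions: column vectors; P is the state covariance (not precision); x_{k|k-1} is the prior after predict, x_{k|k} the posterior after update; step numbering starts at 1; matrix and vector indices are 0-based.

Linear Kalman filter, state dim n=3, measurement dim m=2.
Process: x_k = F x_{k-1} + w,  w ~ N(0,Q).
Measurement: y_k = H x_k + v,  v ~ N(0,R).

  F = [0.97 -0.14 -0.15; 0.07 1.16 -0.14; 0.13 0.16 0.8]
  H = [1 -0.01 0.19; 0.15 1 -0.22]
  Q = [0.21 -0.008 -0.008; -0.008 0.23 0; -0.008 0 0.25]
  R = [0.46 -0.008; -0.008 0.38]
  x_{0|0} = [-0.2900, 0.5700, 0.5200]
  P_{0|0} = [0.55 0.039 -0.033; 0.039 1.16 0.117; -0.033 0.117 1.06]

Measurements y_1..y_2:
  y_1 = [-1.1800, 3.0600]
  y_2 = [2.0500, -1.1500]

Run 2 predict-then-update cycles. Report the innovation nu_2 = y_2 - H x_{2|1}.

innov = [3.2869, -3.9346]

step 1: x^-=[-0.4391, 0.5681, 0.4695]  P^-=[0.7780 -0.1065 -0.1274; -0.1065 1.7833 0.2126; -0.1274 0.2126 0.9921]  S=[1.2269 0.0083; 0.0083 2.1118]  K=[0.6151 0.0157; -0.0739 0.8151; 0.0482 -0.0119]  nu=[-0.8244, 2.6611]  x^+=[-0.9045, 2.7980, 0.3981]  P^+=[0.3130 -0.0818 -0.1633; -0.0818 0.3748 0.2372; -0.1633 0.2372 0.9890]
step 2: x^-=[-1.3288, 3.1266, 0.6485]  P^-=[0.6138 -0.1309 -0.2626; -0.1309 0.6681 0.1570; -0.2626 0.1570 0.9212]  S=[1.0094 -0.0113; -0.0113 1.0155]  K=[0.5603 0.0249; -0.0999 0.6034; -0.0892 -0.0848]  nu=[3.2869, -3.9346]  x^+=[0.4146, 0.4238, 0.6887]  P^+=[0.2967 -0.0858 -0.2105; -0.0858 0.2868 0.1994; -0.2105 0.1994 0.9060]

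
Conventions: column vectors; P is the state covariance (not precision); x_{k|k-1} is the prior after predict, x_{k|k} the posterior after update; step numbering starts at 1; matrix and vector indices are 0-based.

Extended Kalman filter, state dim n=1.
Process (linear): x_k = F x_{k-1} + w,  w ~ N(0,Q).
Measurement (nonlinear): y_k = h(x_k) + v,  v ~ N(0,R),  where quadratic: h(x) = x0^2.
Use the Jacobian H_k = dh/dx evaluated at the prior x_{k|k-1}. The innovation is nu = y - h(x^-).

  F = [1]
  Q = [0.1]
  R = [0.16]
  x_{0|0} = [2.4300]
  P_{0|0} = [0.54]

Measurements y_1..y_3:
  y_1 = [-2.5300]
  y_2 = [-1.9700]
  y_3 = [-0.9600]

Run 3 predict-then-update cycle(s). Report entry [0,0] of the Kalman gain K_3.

K[0,0] = -0.4017

step 1: x^-=[2.4300]  P^-=[0.6400]  H_jac=[4.8600]  S=[15.2765]  K=[0.2036]  nu=[-8.4349]  x^+=[0.7126]  P^+=[0.0067]
step 2: x^-=[0.7126]  P^-=[0.1067]  H_jac=[1.4252]  S=[0.3767]  K=[0.4037]  nu=[-2.4778]  x^+=[-0.2876]  P^+=[0.0453]
step 3: x^-=[-0.2876]  P^-=[0.1453]  H_jac=[-0.5752]  S=[0.2081]  K=[-0.4017]  nu=[-1.0427]  x^+=[0.1313]  P^+=[0.1117]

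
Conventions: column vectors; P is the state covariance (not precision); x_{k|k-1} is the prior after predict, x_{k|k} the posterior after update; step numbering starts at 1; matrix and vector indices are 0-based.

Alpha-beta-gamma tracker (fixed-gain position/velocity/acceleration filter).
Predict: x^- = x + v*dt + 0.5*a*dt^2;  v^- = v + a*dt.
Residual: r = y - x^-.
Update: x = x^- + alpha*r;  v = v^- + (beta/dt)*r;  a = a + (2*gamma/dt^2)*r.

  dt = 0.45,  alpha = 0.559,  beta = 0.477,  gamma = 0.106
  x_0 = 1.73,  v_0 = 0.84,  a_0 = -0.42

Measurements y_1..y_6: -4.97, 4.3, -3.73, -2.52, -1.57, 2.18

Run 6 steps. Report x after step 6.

x_post = 0.0912

step 1: x_pred=2.0655  r=-7.0355  x^+=-1.8674  v^+=-6.8066  a^+=-7.7855
step 2: x_pred=-5.7186  r=10.0186  x^+=-0.1182  v^+=0.3096  a^+=2.7031
step 3: x_pred=0.2948  r=-4.0248  x^+=-1.9551  v^+=-2.7403  a^+=-1.5105
step 4: x_pred=-3.3411  r=0.8211  x^+=-2.8821  v^+=-2.5496  a^+=-0.6509
step 5: x_pred=-4.0954  r=2.5254  x^+=-2.6837  v^+=-0.1657  a^+=1.9929
step 6: x_pred=-2.5564  r=4.7364  x^+=0.0912  v^+=5.7518  a^+=6.9516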